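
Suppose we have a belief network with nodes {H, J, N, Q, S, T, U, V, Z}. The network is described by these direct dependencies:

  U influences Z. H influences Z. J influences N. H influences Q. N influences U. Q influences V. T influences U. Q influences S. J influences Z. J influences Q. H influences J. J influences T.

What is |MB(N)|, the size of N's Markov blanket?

N has parent J.
N has child U.
Other parents of N's children:
  U's other parent is T.
MB(N) = {J, T, U}, which has 3 nodes.

3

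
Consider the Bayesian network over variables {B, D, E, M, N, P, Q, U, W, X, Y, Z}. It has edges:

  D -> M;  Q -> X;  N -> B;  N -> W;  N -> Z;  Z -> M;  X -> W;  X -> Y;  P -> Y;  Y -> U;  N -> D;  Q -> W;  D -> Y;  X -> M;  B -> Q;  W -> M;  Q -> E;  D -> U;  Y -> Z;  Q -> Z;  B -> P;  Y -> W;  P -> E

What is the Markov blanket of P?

P's children: E, Y.
P has parent B.
For each child, the remaining parents (spouses of P):
  Y's other parents are D, X.
  parents(E) \ {P} = {Q}.
MB(P) = {B, D, E, Q, X, Y}.

{B, D, E, Q, X, Y}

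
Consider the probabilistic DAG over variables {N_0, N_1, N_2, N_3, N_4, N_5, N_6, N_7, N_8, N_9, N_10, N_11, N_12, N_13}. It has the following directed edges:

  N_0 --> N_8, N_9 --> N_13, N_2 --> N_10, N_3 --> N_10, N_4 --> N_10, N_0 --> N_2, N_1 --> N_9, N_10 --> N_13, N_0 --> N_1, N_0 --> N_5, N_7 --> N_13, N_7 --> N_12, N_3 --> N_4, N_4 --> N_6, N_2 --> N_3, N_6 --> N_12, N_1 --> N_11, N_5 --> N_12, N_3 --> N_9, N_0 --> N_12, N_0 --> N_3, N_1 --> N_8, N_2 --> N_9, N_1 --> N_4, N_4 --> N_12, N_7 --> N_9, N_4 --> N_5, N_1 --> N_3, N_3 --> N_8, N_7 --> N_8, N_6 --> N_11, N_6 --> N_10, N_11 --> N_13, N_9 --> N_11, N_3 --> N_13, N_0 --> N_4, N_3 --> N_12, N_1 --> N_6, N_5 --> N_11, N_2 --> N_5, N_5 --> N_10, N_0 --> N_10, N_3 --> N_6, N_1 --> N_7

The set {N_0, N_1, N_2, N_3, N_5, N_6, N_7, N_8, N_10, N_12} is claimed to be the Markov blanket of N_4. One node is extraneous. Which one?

N_8

N_4's parents: N_0, N_1, N_3.
Children of N_4: N_5, N_6, N_10, N_12.
For each child, the remaining parents (spouses of N_4):
  N_5 also has parents N_0, N_2.
  parents(N_6) \ {N_4} = {N_1, N_3}.
  N_10 also has parents N_0, N_2, N_3, N_5, N_6.
  N_12's other parents are N_0, N_3, N_5, N_6, N_7.
MB(N_4) = {N_0, N_1, N_2, N_3, N_5, N_6, N_7, N_10, N_12}.
N_8 is neither a parent, child, nor co-parent of N_4, so it does not belong.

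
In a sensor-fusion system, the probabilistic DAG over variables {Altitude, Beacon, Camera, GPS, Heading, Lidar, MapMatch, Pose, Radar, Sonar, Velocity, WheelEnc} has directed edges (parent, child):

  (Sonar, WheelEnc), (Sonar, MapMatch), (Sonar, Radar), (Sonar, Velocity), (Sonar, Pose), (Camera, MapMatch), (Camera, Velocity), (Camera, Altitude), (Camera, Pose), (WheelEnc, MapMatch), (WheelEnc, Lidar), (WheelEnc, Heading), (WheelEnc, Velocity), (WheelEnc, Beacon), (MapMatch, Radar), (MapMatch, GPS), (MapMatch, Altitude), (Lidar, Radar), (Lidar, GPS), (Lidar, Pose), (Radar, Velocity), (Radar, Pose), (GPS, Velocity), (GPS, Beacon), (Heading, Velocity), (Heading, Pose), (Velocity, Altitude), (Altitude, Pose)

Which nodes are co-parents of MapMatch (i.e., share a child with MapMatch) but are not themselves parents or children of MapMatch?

{Lidar, Velocity}

Children of MapMatch: Altitude, GPS, Radar.
  Radar: Lidar, Sonar
  GPS: Lidar
  Altitude: Camera, Velocity
Excluding nodes already adjacent to MapMatch (Altitude, Camera, GPS, Radar, Sonar, WheelEnc), the co-parent-only contribution is {Lidar, Velocity}.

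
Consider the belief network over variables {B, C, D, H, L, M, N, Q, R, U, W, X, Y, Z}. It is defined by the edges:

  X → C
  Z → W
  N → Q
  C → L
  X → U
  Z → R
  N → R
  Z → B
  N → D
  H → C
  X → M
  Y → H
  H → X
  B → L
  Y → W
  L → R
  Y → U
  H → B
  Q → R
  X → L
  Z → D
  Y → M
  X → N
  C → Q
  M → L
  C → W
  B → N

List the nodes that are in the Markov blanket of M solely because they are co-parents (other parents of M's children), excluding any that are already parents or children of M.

{B, C}

Children of M: L.
  parents(L) \ {M} = {B, C, X}.
Excluding nodes already adjacent to M (L, X, Y), the co-parent-only contribution is {B, C}.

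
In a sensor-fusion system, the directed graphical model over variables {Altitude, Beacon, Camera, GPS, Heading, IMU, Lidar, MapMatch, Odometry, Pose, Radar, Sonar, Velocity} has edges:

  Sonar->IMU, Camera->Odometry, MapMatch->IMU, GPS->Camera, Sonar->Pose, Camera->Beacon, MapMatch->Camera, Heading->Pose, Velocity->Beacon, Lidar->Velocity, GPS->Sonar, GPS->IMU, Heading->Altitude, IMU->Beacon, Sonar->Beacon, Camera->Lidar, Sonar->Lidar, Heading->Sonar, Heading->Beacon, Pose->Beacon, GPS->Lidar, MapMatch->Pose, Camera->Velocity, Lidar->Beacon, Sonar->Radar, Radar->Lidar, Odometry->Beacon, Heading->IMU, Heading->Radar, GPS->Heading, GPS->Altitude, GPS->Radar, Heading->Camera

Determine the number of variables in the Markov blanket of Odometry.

By definition, MB(Odometry) is built from Odometry's parents, Odometry's children, and the co-parents of Odometry.
Parents of Odometry: Camera.
Children of Odometry: Beacon.
Other parents of Odometry's children:
  Beacon: Camera, Heading, IMU, Lidar, Pose, Sonar, Velocity
MB(Odometry) = {Beacon, Camera, Heading, IMU, Lidar, Pose, Sonar, Velocity}, which has 8 nodes.

8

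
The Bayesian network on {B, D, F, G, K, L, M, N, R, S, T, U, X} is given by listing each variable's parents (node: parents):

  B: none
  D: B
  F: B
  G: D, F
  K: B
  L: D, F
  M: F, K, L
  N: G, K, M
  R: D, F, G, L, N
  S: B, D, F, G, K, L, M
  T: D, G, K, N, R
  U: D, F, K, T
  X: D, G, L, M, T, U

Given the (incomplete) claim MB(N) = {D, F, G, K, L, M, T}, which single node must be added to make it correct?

R

The Markov blanket of a node is its parents, its children, and the other parents of its children.
Parents of N: G, K, M.
N's children: R, T.
Parents of each child, excluding N:
  R also has parents D, F, G, L.
  parents(T) \ {N} = {D, G, K, R}.
MB(N) = {D, F, G, K, L, M, R, T}.
Comparing with the claimed set, R is missing.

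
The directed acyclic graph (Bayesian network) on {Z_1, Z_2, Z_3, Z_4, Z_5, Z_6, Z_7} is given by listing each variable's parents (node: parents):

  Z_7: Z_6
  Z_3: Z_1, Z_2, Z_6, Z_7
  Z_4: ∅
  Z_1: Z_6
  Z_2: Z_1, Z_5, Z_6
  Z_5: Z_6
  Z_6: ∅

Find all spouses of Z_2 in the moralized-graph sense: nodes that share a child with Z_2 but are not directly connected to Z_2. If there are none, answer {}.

Children of Z_2: Z_3.
  parents(Z_3) \ {Z_2} = {Z_1, Z_6, Z_7}.
Excluding nodes already adjacent to Z_2 (Z_1, Z_3, Z_5, Z_6), the co-parent-only contribution is {Z_7}.

{Z_7}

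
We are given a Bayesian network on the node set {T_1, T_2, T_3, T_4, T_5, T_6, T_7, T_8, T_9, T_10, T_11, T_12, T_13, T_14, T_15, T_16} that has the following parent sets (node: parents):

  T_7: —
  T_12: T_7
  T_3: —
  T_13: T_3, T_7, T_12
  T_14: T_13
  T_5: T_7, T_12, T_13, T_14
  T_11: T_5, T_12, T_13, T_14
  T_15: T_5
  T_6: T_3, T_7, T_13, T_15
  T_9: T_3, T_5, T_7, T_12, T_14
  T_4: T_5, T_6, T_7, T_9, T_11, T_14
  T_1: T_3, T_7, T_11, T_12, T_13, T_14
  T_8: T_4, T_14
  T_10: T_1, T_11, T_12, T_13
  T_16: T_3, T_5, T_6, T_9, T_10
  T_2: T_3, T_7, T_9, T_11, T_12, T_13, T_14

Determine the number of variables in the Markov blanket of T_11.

12

By definition, MB(T_11) is built from T_11's parents, T_11's children, and the co-parents of T_11.
Pa(T_11) = {T_5, T_12, T_13, T_14}.
T_11's children: T_1, T_2, T_4, T_10.
Other parents of T_11's children:
  T_4: T_5, T_6, T_7, T_9, T_14
  T_1: T_3, T_7, T_12, T_13, T_14
  T_10: T_1, T_12, T_13
  T_2: T_3, T_7, T_9, T_12, T_13, T_14
MB(T_11) = {T_1, T_2, T_3, T_4, T_5, T_6, T_7, T_9, T_10, T_12, T_13, T_14}, which has 12 nodes.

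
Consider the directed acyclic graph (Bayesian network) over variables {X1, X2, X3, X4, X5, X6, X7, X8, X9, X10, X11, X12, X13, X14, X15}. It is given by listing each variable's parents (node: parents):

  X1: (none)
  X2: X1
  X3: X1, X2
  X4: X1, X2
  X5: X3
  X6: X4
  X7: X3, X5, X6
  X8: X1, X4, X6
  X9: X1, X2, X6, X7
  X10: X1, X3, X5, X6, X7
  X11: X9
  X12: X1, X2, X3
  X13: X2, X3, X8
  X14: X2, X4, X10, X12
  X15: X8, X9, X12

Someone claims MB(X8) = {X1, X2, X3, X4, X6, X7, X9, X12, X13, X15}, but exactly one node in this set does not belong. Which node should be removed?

X7

X8 has children X13, X15.
X8's parents: X1, X4, X6.
Other parents of X8's children:
  X13: X2, X3
  X15: X9, X12
MB(X8) = {X1, X2, X3, X4, X6, X9, X12, X13, X15}.
X7 is neither a parent, child, nor co-parent of X8, so it does not belong.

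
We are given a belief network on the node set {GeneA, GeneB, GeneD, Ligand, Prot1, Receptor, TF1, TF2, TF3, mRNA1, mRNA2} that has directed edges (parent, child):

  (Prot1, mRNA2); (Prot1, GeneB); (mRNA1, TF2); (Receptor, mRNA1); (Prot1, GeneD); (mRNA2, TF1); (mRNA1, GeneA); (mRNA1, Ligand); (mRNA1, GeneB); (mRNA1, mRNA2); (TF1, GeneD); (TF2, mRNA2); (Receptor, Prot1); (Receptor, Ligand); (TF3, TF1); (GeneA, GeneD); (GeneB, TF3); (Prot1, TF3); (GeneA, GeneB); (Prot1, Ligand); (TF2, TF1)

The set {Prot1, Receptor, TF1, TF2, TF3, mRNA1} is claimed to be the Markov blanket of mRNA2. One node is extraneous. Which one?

Recall MB(v) = parents ∪ children ∪ spouses, where spouses are the other parents of v's children.
mRNA2 has parents Prot1, TF2, mRNA1.
Children of mRNA2: TF1.
Parents of each child, excluding mRNA2:
  TF1: TF2, TF3
MB(mRNA2) = {Prot1, TF1, TF2, TF3, mRNA1}.
Receptor is neither a parent, child, nor co-parent of mRNA2, so it does not belong.

Receptor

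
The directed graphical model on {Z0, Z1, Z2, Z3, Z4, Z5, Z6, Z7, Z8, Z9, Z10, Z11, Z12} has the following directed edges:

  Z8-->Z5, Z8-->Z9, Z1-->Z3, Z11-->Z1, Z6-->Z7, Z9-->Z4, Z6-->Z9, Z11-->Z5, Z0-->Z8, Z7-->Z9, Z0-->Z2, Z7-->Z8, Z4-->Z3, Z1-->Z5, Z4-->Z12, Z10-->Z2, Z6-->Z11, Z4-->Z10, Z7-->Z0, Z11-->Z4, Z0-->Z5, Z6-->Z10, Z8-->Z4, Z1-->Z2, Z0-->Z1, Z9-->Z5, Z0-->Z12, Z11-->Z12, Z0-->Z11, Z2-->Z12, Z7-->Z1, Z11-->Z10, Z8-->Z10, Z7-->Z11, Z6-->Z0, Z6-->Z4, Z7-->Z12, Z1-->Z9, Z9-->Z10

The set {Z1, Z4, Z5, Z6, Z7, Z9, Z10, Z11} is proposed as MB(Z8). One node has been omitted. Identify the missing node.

Children of Z8: Z4, Z5, Z9, Z10.
Z8's parents: Z0, Z7.
Parents of each child, excluding Z8:
  Z9's other parents are Z1, Z6, Z7.
  Z4 also has parents Z6, Z9, Z11.
  parents(Z10) \ {Z8} = {Z4, Z6, Z9, Z11}.
  parents(Z5) \ {Z8} = {Z0, Z1, Z9, Z11}.
MB(Z8) = {Z0, Z1, Z4, Z5, Z6, Z7, Z9, Z10, Z11}.
Comparing with the claimed set, Z0 is missing.

Z0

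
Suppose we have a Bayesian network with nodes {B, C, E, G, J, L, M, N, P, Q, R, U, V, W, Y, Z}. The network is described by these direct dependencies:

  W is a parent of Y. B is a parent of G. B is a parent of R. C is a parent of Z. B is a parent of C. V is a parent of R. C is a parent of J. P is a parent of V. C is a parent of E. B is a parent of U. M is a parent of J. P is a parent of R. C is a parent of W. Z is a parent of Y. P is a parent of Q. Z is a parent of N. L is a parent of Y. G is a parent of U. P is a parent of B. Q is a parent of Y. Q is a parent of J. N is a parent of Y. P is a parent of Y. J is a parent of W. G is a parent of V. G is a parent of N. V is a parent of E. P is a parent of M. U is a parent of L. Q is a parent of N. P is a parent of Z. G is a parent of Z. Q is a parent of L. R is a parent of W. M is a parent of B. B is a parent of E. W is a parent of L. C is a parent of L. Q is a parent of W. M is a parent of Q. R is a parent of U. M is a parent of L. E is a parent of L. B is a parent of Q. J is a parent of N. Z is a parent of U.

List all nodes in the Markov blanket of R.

{B, C, G, J, P, Q, U, V, W, Z}

Recall MB(v) = parents ∪ children ∪ spouses, where spouses are the other parents of v's children.
Parents of R: B, P, V.
R's children: U, W.
Other parents of R's children:
  U also has parents B, G, Z.
  W's other parents are C, J, Q.
Union: {B, P, V} ∪ {U, W} ∪ {B, C, G, J, Q, Z} = {B, C, G, J, P, Q, U, V, W, Z}.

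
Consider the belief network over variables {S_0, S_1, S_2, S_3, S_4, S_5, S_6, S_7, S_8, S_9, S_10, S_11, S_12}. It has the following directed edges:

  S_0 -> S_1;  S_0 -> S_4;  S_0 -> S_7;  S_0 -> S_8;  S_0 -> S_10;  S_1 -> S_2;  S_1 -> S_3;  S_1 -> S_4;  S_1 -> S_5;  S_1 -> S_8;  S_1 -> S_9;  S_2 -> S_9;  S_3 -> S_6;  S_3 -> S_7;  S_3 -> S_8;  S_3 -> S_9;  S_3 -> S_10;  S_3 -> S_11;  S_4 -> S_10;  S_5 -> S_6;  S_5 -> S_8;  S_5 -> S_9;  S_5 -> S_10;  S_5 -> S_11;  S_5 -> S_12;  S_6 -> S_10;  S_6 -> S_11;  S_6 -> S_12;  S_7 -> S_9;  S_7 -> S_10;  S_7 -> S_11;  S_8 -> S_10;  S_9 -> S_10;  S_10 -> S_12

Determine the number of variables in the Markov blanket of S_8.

9

Recall MB(v) = parents ∪ children ∪ spouses, where spouses are the other parents of v's children.
S_8's children: S_10.
S_8's parents: S_0, S_1, S_3, S_5.
For each child, the remaining parents (spouses of S_8):
  S_10: S_0, S_3, S_4, S_5, S_6, S_7, S_9
MB(S_8) = {S_0, S_1, S_3, S_4, S_5, S_6, S_7, S_9, S_10}, which has 9 nodes.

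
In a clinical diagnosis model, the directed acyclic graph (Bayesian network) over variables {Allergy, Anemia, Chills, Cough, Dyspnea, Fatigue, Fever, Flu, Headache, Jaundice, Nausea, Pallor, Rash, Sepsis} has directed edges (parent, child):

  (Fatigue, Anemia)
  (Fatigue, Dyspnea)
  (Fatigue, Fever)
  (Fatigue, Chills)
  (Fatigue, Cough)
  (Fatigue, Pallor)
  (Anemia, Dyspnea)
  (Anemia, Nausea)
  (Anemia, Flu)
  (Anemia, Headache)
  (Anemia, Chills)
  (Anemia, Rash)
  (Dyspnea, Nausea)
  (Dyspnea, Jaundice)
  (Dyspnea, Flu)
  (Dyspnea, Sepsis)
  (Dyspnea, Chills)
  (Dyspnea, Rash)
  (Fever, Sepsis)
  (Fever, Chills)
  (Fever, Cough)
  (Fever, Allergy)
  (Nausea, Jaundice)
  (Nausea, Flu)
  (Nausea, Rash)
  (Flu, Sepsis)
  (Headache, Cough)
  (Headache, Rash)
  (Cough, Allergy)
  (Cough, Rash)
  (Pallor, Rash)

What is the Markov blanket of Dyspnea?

A node's Markov blanket = Pa ∪ Ch ∪ (parents of Ch other than the node itself).
Parents of Dyspnea: Anemia, Fatigue.
Children of Dyspnea: Chills, Flu, Jaundice, Nausea, Rash, Sepsis.
Parents of each child, excluding Dyspnea:
  Nausea: Anemia
  Jaundice: Nausea
  Flu: Anemia, Nausea
  Sepsis: Fever, Flu
  Chills: Anemia, Fatigue, Fever
  Rash: Anemia, Cough, Headache, Nausea, Pallor
MB(Dyspnea) = {Anemia, Chills, Cough, Fatigue, Fever, Flu, Headache, Jaundice, Nausea, Pallor, Rash, Sepsis}.

{Anemia, Chills, Cough, Fatigue, Fever, Flu, Headache, Jaundice, Nausea, Pallor, Rash, Sepsis}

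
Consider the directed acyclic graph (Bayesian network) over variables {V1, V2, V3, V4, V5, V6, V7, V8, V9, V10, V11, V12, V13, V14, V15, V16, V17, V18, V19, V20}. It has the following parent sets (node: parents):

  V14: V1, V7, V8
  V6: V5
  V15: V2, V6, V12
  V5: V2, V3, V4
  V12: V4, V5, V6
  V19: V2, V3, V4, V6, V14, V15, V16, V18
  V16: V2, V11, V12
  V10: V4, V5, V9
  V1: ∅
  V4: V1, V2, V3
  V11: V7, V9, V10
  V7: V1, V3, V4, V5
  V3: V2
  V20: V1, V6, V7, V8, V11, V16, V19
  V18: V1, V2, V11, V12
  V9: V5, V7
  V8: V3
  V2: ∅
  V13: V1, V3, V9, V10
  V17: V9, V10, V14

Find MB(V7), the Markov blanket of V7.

Recall MB(v) = parents ∪ children ∪ spouses, where spouses are the other parents of v's children.
V7 has parents V1, V3, V4, V5.
Ch(V7) = {V9, V11, V14, V20}.
Parents of each child, excluding V7:
  V9: V5
  V11: V9, V10
  V14: V1, V8
  V20: V1, V6, V8, V11, V16, V19
So the Markov blanket of V7 is {V1, V3, V4, V5, V6, V8, V9, V10, V11, V14, V16, V19, V20}.

{V1, V3, V4, V5, V6, V8, V9, V10, V11, V14, V16, V19, V20}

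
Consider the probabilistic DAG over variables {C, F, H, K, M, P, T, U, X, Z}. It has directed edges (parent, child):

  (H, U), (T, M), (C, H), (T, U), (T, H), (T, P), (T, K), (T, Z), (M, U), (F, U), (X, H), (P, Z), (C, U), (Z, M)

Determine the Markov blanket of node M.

By definition, MB(M) is built from M's parents, M's children, and the co-parents of M.
M has child U.
Pa(M) = {T, Z}.
Co-parents of M (other parents of its children):
  parents(U) \ {M} = {C, F, H, T}.
Taking the union gives {C, F, H, T, U, Z}.

{C, F, H, T, U, Z}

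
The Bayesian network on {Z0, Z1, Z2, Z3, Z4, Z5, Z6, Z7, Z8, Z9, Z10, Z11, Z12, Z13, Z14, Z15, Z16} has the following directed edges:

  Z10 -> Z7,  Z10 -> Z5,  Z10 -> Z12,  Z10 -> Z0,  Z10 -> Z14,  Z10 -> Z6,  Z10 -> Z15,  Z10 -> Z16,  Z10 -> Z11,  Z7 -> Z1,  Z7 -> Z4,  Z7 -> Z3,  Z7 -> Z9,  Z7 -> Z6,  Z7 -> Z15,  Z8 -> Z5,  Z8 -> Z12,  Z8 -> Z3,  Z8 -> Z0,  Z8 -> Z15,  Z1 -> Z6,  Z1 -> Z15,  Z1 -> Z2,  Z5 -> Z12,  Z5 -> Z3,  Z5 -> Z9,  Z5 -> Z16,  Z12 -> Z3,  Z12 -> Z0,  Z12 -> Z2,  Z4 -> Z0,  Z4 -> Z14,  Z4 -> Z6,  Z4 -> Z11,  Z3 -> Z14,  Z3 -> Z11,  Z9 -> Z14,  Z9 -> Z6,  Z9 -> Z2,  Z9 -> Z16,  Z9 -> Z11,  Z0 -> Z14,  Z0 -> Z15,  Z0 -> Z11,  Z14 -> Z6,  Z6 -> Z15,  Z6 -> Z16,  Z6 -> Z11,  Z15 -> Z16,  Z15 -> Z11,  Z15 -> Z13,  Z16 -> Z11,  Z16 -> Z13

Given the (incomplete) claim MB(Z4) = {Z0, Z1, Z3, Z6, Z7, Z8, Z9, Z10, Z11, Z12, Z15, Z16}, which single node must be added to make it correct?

Z14

Parents of Z4: Z7.
Z4 has children Z0, Z6, Z11, Z14.
For each child, the remaining parents (spouses of Z4):
  Z0: Z8, Z10, Z12
  Z14: Z0, Z3, Z9, Z10
  Z6: Z1, Z7, Z9, Z10, Z14
  Z11: Z0, Z3, Z6, Z9, Z10, Z15, Z16
MB(Z4) = {Z0, Z1, Z3, Z6, Z7, Z8, Z9, Z10, Z11, Z12, Z14, Z15, Z16}.
Comparing with the claimed set, Z14 is missing.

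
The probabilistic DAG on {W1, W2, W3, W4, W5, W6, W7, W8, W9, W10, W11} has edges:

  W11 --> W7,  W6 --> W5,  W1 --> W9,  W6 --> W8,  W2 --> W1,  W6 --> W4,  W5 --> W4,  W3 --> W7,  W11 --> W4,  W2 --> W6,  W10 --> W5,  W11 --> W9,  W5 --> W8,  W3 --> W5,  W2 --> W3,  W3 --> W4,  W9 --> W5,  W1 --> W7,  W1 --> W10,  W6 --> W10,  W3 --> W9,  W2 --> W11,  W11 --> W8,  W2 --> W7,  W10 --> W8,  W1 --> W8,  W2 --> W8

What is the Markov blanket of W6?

Ch(W6) = {W4, W5, W8, W10}.
Parents of W6: W2.
For each child, the remaining parents (spouses of W6):
  parents(W10) \ {W6} = {W1}.
  W5's other parents are W3, W9, W10.
  parents(W4) \ {W6} = {W3, W5, W11}.
  W8 also has parents W1, W2, W5, W10, W11.
Taking the union gives {W1, W2, W3, W4, W5, W8, W9, W10, W11}.

{W1, W2, W3, W4, W5, W8, W9, W10, W11}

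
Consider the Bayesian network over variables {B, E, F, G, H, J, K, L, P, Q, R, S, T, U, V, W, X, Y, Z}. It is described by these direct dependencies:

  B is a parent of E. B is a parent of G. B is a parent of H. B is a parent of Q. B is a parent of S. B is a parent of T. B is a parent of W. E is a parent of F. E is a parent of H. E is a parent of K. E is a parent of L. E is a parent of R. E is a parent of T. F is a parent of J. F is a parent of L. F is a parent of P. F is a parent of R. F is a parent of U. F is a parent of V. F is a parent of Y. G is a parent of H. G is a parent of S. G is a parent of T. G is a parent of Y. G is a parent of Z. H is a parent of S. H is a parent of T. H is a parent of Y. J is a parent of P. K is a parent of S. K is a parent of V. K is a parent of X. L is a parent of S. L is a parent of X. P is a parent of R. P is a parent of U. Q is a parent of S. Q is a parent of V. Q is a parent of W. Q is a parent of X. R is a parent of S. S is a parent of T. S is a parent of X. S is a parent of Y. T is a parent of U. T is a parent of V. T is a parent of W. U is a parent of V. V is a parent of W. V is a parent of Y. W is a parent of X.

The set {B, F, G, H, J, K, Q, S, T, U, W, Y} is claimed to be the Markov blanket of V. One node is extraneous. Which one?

The Markov blanket of a node is its parents, its children, and the other parents of its children.
V has parents F, K, Q, T, U.
V has children W, Y.
Co-parents of V (other parents of its children):
  parents(W) \ {V} = {B, Q, T}.
  Y's other parents are F, G, H, S.
MB(V) = {B, F, G, H, K, Q, S, T, U, W, Y}.
J is neither a parent, child, nor co-parent of V, so it does not belong.

J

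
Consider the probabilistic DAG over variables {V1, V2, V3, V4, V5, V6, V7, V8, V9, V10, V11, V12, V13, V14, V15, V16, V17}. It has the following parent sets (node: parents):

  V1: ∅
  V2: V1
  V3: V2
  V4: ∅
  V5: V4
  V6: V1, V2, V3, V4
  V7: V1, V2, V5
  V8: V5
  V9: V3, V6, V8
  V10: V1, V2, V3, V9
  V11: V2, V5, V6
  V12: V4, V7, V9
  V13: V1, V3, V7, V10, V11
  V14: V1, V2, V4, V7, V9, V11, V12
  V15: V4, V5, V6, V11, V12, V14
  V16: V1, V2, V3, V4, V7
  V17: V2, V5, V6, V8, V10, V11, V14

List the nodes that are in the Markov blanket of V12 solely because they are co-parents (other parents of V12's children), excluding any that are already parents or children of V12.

Children of V12: V14, V15.
  V14's other parents are V1, V2, V4, V7, V9, V11.
  parents(V15) \ {V12} = {V4, V5, V6, V11, V14}.
Excluding nodes already adjacent to V12 (V4, V7, V9, V14, V15), the co-parent-only contribution is {V1, V2, V5, V6, V11}.

{V1, V2, V5, V6, V11}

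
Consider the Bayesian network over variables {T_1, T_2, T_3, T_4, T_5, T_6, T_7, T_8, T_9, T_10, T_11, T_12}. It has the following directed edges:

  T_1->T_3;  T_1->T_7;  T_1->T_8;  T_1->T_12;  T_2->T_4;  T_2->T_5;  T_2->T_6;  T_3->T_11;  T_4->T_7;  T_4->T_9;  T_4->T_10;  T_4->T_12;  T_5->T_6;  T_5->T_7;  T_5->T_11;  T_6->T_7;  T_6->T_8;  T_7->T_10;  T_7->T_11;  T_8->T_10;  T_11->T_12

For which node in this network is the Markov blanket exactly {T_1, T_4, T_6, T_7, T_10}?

T_8

The target node must have every member of {T_1, T_4, T_6, T_7, T_10} as a parent, child, or co-parent, and no others.
Parents of T_8: T_1, T_6; children: T_10; co-parents: T_4, T_7.
These exactly cover the given set, so the node is T_8.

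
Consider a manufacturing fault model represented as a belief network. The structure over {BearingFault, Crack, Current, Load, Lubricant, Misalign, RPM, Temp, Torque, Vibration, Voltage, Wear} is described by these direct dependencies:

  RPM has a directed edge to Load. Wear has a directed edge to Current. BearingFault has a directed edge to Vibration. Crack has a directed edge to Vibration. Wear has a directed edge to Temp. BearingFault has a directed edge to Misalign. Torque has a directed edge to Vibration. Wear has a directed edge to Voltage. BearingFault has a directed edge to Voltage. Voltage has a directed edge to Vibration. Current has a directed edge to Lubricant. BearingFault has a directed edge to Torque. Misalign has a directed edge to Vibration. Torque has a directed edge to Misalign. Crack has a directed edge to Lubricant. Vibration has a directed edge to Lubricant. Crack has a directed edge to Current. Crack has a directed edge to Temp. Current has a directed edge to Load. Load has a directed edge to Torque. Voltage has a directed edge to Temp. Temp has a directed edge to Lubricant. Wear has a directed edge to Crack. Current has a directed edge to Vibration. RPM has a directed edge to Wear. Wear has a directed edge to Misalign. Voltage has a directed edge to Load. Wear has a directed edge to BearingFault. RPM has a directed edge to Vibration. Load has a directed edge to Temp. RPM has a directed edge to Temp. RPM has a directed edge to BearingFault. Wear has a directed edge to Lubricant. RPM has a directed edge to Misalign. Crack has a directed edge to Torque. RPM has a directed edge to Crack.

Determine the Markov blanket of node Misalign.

Recall MB(v) = parents ∪ children ∪ spouses, where spouses are the other parents of v's children.
Pa(Misalign) = {BearingFault, RPM, Torque, Wear}.
Misalign has child Vibration.
Parents of each child, excluding Misalign:
  Vibration's other parents are BearingFault, Crack, Current, RPM, Torque, Voltage.
MB(Misalign) = {BearingFault, Crack, Current, RPM, Torque, Vibration, Voltage, Wear}.

{BearingFault, Crack, Current, RPM, Torque, Vibration, Voltage, Wear}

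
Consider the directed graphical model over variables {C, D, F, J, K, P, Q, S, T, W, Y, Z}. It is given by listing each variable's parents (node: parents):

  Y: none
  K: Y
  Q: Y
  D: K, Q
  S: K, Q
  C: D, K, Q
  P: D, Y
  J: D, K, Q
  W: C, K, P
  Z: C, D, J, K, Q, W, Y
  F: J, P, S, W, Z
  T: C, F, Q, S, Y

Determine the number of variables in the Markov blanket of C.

11

The Markov blanket of a node is its parents, its children, and the other parents of its children.
C has parents D, K, Q.
Children of C: T, W, Z.
For each child, the remaining parents (spouses of C):
  W's other parents are K, P.
  Z also has parents D, J, K, Q, W, Y.
  T also has parents F, Q, S, Y.
MB(C) = {D, F, J, K, P, Q, S, T, W, Y, Z}, which has 11 nodes.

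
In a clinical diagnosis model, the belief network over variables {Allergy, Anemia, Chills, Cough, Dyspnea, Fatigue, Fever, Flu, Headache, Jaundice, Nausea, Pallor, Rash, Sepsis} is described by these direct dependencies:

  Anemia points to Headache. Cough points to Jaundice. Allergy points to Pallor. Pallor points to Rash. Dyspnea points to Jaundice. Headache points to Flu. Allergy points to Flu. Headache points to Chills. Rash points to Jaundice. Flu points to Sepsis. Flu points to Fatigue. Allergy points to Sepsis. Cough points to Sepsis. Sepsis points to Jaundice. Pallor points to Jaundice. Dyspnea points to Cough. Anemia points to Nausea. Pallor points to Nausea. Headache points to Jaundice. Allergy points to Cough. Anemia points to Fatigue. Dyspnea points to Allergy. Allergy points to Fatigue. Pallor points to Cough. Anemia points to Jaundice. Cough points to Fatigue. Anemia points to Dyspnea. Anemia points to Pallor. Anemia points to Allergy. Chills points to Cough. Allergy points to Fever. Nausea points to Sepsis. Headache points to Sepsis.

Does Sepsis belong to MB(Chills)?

Chills's parents: Headache.
Chills has child Cough.
Other parents of Chills's children:
  Cough's other parents are Allergy, Dyspnea, Pallor.
MB(Chills) = {Allergy, Cough, Dyspnea, Headache, Pallor}; Sepsis is not in this set.

No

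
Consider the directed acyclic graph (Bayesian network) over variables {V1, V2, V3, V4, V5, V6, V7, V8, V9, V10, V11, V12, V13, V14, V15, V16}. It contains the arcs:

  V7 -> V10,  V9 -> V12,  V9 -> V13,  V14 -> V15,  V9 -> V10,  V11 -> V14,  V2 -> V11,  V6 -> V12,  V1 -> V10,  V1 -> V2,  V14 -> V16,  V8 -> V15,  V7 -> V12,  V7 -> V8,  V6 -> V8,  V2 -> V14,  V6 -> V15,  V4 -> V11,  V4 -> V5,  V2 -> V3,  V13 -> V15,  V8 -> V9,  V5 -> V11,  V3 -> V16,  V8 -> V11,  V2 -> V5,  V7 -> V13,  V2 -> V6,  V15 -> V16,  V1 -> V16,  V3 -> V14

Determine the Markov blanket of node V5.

{V2, V4, V8, V11}

Pa(V5) = {V2, V4}.
Children of V5: V11.
Parents of each child, excluding V5:
  parents(V11) \ {V5} = {V2, V4, V8}.
MB(V5) = {V2, V4, V8, V11}.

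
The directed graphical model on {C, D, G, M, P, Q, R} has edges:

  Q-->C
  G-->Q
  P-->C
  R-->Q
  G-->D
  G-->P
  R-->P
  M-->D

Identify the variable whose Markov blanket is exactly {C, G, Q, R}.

The target node must have every member of {C, G, Q, R} as a parent, child, or co-parent, and no others.
Parents of P: G, R; children: C; co-parents: Q.
These exactly cover the given set, so the node is P.

P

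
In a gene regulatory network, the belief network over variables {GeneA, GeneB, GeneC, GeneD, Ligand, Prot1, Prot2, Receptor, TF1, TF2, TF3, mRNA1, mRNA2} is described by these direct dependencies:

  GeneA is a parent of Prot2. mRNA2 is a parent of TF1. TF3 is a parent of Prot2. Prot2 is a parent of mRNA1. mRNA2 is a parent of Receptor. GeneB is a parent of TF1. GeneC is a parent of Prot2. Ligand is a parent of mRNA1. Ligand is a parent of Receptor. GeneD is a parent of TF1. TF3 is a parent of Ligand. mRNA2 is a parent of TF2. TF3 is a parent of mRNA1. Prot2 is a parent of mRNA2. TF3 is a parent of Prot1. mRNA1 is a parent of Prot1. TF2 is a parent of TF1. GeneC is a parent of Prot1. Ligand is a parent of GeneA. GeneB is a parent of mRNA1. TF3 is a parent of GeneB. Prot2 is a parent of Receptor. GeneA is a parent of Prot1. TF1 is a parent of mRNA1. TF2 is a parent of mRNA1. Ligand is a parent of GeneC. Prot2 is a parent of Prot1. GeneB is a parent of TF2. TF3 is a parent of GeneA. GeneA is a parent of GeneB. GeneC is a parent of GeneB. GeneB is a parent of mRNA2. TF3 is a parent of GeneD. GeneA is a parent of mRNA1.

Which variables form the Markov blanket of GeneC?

{GeneA, GeneB, Ligand, Prot1, Prot2, TF3, mRNA1}

A node's Markov blanket = Pa ∪ Ch ∪ (parents of Ch other than the node itself).
GeneC has parent Ligand.
GeneC has children GeneB, Prot1, Prot2.
Parents of each child, excluding GeneC:
  Prot2: GeneA, TF3
  GeneB: GeneA, TF3
  Prot1: GeneA, Prot2, TF3, mRNA1
MB(GeneC) = {GeneA, GeneB, Ligand, Prot1, Prot2, TF3, mRNA1}.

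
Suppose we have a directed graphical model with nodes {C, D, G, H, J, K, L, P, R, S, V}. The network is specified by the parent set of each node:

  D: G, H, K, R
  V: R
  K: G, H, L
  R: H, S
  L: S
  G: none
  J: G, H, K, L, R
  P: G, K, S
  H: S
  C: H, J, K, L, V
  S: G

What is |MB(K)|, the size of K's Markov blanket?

10

Pa(K) = {G, H, L}.
K's children: C, D, J, P.
Parents of each child, excluding K:
  D: G, H, R
  J: G, H, L, R
  C: H, J, L, V
  P: G, S
MB(K) = {C, D, G, H, J, L, P, R, S, V}, which has 10 nodes.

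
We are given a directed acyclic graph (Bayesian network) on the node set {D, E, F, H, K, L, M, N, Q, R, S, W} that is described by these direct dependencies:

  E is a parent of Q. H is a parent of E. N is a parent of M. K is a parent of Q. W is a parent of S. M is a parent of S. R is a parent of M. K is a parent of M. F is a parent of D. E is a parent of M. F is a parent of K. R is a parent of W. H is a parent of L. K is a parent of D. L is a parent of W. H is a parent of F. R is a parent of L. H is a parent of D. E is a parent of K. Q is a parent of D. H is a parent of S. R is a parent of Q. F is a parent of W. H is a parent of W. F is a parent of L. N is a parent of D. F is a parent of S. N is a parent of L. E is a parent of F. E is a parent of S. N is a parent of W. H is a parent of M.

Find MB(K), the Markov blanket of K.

By definition, MB(K) is built from K's parents, K's children, and the co-parents of K.
Pa(K) = {E, F}.
K's children: D, M, Q.
Parents of each child, excluding K:
  M's other parents are E, H, N, R.
  Q also has parents E, R.
  D's other parents are F, H, N, Q.
Taking the union gives {D, E, F, H, M, N, Q, R}.

{D, E, F, H, M, N, Q, R}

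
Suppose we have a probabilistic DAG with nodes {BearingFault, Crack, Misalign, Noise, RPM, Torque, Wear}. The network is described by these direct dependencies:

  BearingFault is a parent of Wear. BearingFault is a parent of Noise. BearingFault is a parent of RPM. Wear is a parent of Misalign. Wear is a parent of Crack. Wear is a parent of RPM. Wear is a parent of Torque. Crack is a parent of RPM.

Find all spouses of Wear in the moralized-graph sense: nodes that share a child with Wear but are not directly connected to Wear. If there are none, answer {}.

{}

Children of Wear: Crack, Misalign, RPM, Torque.
  Misalign has no other parent.
  Crack: no additional parents.
  RPM's other parents are BearingFault, Crack.
  Torque: no additional parents.
Excluding nodes already adjacent to Wear (BearingFault, Crack, Misalign, RPM, Torque), the co-parent-only contribution is {}.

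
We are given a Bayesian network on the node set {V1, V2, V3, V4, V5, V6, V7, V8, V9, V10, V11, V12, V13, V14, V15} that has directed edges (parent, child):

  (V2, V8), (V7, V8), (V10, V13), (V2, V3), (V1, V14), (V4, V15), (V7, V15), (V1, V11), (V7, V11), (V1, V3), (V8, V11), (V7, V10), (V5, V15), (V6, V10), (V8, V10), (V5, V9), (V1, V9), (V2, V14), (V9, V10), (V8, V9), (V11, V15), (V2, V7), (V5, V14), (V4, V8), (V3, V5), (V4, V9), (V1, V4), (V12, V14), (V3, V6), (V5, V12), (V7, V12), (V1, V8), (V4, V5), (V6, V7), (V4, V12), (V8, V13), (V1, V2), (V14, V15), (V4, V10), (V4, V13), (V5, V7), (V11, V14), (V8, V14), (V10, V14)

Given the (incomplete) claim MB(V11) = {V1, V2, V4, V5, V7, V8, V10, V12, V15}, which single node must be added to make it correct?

V11's parents: V1, V7, V8.
Ch(V11) = {V14, V15}.
For each child, the remaining parents (spouses of V11):
  V14's other parents are V1, V2, V5, V8, V10, V12.
  V15 also has parents V4, V5, V7, V14.
MB(V11) = {V1, V2, V4, V5, V7, V8, V10, V12, V14, V15}.
Comparing with the claimed set, V14 is missing.

V14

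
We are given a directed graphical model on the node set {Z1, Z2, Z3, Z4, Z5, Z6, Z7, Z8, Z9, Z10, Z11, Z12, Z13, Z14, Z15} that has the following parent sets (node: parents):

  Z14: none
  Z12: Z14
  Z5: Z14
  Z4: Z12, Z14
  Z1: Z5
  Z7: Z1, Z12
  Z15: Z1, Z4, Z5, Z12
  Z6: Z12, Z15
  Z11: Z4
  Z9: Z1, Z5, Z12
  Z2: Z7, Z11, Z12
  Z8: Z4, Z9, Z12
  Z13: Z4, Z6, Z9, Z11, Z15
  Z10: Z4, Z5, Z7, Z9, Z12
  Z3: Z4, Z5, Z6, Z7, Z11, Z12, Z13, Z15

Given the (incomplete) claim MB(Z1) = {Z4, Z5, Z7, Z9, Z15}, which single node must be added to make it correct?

Z12

Parents of Z1: Z5.
Z1's children: Z7, Z9, Z15.
Co-parents of Z1 (other parents of its children):
  Z7: Z12
  Z15: Z4, Z5, Z12
  Z9: Z5, Z12
MB(Z1) = {Z4, Z5, Z7, Z9, Z12, Z15}.
Comparing with the claimed set, Z12 is missing.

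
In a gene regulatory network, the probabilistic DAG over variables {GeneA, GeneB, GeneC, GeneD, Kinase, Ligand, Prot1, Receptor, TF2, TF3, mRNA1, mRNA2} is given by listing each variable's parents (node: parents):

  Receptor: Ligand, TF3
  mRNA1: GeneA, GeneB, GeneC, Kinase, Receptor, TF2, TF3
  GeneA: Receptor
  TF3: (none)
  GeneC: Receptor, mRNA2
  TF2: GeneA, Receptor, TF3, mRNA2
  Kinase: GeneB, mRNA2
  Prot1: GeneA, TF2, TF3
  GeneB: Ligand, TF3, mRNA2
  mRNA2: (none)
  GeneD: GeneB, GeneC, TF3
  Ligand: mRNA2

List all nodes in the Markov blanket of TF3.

Pa(TF3) = {}.
Ch(TF3) = {GeneB, GeneD, Prot1, Receptor, TF2, mRNA1}.
Parents of each child, excluding TF3:
  Receptor's other parent is Ligand.
  parents(TF2) \ {TF3} = {GeneA, Receptor, mRNA2}.
  parents(GeneB) \ {TF3} = {Ligand, mRNA2}.
  Prot1's other parents are GeneA, TF2.
  GeneD also has parents GeneB, GeneC.
  mRNA1 also has parents GeneA, GeneB, GeneC, Kinase, Receptor, TF2.
MB(TF3) = {GeneA, GeneB, GeneC, GeneD, Kinase, Ligand, Prot1, Receptor, TF2, mRNA1, mRNA2}.

{GeneA, GeneB, GeneC, GeneD, Kinase, Ligand, Prot1, Receptor, TF2, mRNA1, mRNA2}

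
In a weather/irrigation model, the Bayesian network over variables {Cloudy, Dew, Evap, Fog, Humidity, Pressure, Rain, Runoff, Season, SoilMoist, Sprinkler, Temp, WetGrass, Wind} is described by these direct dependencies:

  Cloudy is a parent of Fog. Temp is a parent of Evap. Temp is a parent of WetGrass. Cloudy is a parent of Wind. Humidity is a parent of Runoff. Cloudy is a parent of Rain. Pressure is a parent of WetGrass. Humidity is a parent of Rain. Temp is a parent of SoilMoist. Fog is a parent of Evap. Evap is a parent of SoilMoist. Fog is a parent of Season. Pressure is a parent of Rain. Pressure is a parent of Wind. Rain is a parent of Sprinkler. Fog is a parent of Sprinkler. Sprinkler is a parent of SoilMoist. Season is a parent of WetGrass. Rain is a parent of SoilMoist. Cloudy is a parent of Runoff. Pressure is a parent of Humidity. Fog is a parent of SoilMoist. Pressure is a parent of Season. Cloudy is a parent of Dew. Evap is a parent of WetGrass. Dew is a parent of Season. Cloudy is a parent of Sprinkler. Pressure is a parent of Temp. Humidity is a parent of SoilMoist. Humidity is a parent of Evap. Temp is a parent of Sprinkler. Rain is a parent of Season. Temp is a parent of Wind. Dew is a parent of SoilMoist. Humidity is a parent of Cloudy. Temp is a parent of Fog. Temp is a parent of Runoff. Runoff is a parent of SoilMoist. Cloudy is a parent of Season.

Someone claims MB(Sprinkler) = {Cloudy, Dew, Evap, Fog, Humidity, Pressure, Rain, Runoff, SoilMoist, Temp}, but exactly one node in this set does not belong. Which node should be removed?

Children of Sprinkler: SoilMoist.
Pa(Sprinkler) = {Cloudy, Fog, Rain, Temp}.
Parents of each child, excluding Sprinkler:
  SoilMoist's other parents are Dew, Evap, Fog, Humidity, Rain, Runoff, Temp.
MB(Sprinkler) = {Cloudy, Dew, Evap, Fog, Humidity, Rain, Runoff, SoilMoist, Temp}.
Pressure is neither a parent, child, nor co-parent of Sprinkler, so it does not belong.

Pressure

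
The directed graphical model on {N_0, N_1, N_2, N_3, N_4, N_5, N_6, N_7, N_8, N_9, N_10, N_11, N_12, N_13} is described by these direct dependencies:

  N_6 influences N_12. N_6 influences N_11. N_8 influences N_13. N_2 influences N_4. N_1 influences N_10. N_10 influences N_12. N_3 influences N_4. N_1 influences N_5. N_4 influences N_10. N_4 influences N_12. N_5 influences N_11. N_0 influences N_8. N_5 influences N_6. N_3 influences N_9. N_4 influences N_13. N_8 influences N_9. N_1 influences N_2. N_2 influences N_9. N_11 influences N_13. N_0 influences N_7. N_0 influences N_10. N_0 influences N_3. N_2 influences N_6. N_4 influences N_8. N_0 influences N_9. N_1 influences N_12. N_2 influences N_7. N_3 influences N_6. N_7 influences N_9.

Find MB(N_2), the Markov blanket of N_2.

{N_0, N_1, N_3, N_4, N_5, N_6, N_7, N_8, N_9}

A node's Markov blanket = Pa ∪ Ch ∪ (parents of Ch other than the node itself).
N_2's parents: N_1.
Ch(N_2) = {N_4, N_6, N_7, N_9}.
Parents of each child, excluding N_2:
  N_4's other parent is N_3.
  N_6's other parents are N_3, N_5.
  N_7 also has parent N_0.
  N_9 also has parents N_0, N_3, N_7, N_8.
So the Markov blanket of N_2 is {N_0, N_1, N_3, N_4, N_5, N_6, N_7, N_8, N_9}.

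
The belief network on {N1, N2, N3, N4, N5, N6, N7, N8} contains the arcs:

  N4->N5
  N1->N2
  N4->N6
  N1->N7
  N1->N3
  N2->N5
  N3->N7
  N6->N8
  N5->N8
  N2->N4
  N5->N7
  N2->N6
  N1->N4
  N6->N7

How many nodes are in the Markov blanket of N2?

The Markov blanket of a node is its parents, its children, and the other parents of its children.
N2's parents: N1.
Ch(N2) = {N4, N5, N6}.
For each child, the remaining parents (spouses of N2):
  N4's other parent is N1.
  N5's other parent is N4.
  parents(N6) \ {N2} = {N4}.
MB(N2) = {N1, N4, N5, N6}, which has 4 nodes.

4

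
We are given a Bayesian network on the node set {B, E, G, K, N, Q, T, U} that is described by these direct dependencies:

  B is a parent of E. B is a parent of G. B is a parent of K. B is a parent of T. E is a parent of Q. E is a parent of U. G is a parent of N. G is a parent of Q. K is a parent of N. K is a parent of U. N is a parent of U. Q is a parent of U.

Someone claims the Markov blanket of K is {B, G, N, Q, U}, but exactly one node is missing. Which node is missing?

Children of K: N, U.
Pa(K) = {B}.
For each child, the remaining parents (spouses of K):
  N: G
  U: E, N, Q
MB(K) = {B, E, G, N, Q, U}.
Comparing with the claimed set, E is missing.

E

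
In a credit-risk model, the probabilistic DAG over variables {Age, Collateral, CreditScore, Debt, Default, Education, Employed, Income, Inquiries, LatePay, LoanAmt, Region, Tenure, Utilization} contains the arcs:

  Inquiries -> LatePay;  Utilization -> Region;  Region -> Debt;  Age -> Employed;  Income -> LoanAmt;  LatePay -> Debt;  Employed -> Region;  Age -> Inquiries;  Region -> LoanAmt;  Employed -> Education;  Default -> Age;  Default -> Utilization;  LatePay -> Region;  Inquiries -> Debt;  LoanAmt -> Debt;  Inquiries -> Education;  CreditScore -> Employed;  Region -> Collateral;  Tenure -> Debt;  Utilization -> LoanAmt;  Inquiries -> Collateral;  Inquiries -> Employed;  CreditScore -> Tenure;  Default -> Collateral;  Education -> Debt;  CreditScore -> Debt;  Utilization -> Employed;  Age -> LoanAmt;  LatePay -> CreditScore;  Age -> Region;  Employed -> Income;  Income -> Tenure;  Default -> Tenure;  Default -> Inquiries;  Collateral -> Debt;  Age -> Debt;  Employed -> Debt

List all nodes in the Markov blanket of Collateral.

Parents of Collateral: Default, Inquiries, Region.
Ch(Collateral) = {Debt}.
Other parents of Collateral's children:
  Debt's other parents are Age, CreditScore, Education, Employed, Inquiries, LatePay, LoanAmt, Region, Tenure.
Taking the union gives {Age, CreditScore, Debt, Default, Education, Employed, Inquiries, LatePay, LoanAmt, Region, Tenure}.

{Age, CreditScore, Debt, Default, Education, Employed, Inquiries, LatePay, LoanAmt, Region, Tenure}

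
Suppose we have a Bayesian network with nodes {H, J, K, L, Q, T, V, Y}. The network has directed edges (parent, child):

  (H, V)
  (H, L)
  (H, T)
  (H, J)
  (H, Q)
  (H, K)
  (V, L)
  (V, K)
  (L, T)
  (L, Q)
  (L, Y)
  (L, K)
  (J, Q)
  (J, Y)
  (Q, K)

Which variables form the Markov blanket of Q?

{H, J, K, L, V}

A node's Markov blanket = Pa ∪ Ch ∪ (parents of Ch other than the node itself).
Pa(Q) = {H, J, L}.
Q has child K.
Co-parents of Q (other parents of its children):
  K: H, L, V
MB(Q) = {H, J, K, L, V}.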